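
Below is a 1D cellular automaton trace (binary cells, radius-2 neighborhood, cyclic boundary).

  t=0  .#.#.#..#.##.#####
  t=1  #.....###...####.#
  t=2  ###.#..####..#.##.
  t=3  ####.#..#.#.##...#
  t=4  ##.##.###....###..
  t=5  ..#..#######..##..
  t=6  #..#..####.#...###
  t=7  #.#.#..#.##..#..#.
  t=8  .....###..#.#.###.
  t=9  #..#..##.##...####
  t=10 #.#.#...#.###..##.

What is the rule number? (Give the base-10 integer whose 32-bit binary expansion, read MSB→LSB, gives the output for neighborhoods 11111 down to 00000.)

3179794978

  [31] ##### => #  t=0,i=15
  [30] ####. => .  t=0,i=16
  [29] ###.# => #  t=0,i=17
  [28] ###.. => #  t=1,i=8
  [27] ##.## => #  t=0,i=12
  [26] ##.#. => #  t=0,i=0
  [25] ##..# => .  t=2,i=11
  [24] ##... => #  t=1,i=1
  [23] #.### => #  t=0,i=13
  [22] #.##. => .  t=0,i=10
  [21] #.#.# => .  t=0,i=1
  [20] #.#.. => .  t=0,i=5
  [19] #..## => .  t=2,i=6
  [18] #..#. => #  t=0,i=7
  [17] #...# => #  t=1,i=10
  [16] #.... => #  t=1,i=2
  [15] .#### => #  t=0,i=14
  [14] .###. => #  t=1,i=7
  [13] .##.# => .  t=0,i=11
  [12] .##.. => #  t=1,i=0
  [11] .#.## => .  t=0,i=9
  [10] .#.#. => .  t=0,i=2
  [9] .#..# => #  t=0,i=6
  [8] .#... => .  t=6,i=12
  [7] ..### => .  t=1,i=6
  [6] ..##. => .  t=4,i=0
  [5] ..#.# => #  t=0,i=8
  [4] ..#.. => .  t=5,i=2
  [3] ...## => .  t=1,i=5
  [2] ...#. => .  t=5,i=1
  [1] ....# => #  t=1,i=4
  [0] ..... => .  t=1,i=3
  bits 10111101100001111101001000100010 = 3179794978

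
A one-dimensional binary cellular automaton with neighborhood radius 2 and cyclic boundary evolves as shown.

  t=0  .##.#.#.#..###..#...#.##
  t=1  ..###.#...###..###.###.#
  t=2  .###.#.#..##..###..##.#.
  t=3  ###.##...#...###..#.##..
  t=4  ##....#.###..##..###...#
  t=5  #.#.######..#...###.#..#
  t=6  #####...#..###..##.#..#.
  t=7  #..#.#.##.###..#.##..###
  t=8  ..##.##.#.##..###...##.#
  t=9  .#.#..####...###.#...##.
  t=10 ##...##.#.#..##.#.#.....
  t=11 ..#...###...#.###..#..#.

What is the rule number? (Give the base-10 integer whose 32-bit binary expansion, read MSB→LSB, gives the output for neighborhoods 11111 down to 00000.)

1168927158

  [31] ##### => .  t=5,i=6
  [30] ####. => #  t=5,i=8
  [29] ###.# => .  t=1,i=4
  [28] ###.. => .  t=0,i=13
  [27] ##.## => .  t=0,i=0
  [26] ##.#. => #  t=0,i=3
  [25] ##..# => .  t=0,i=14
  [24] ##... => #  t=3,i=6
  [23] #.### => #  t=1,i=19
  [22] #.##. => .  t=0,i=1
  [21] #.#.# => #  t=0,i=4
  [20] #.#.. => .  t=0,i=8
  [19] #..## => #  t=0,i=10
  [18] #..#. => #  t=0,i=15
  [17] #...# => .  t=0,i=18
  [16] #.... => .  t=4,i=3
  [15] .#### => .  t=5,i=5
  [14] .###. => #  t=0,i=12
  [13] .##.# => #  t=0,i=2
  [12] .##.. => .  t=2,i=11
  [11] .#.## => #  t=0,i=21
  [10] .#.#. => .  t=0,i=5
  [9] .#..# => .  t=0,i=9
  [8] .#... => #  t=0,i=17
  [7] ..### => #  t=0,i=11
  [6] ..##. => .  t=2,i=10
  [5] ..#.# => #  t=0,i=20
  [4] ..#.. => #  t=0,i=16
  [3] ...## => .  t=1,i=9
  [2] ...#. => #  t=0,i=19
  [1] ....# => #  t=4,i=4
  [0] ..... => .  t=10,i=21
  bits 01000101101011000110100110110110 = 1168927158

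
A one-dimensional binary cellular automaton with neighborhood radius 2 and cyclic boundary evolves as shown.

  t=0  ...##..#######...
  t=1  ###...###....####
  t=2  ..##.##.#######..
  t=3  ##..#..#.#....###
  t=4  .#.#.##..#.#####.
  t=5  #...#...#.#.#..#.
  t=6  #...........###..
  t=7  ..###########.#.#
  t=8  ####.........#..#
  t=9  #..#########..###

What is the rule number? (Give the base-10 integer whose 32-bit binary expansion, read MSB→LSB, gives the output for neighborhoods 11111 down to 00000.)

  nb #####: next=.  (t=0,i=9, bit31=0)
  nb ####.: next=.  (t=0,i=12, bit30=0)
  nb ###.#: next=.  (t=7,i=12, bit29=0)
  nb ###..: next=#  (t=0,i=13, bit28=1)
  nb ##.##: next=#  (t=2,i=4, bit27=1)
  nb ##.#.: next=#  (t=7,i=13, bit26=1)
  nb ##..#: next=.  (t=0,i=5, bit25=0)
  nb ##...: next=#  (t=0,i=14, bit24=1)
  nb #.###: next=.  (t=2,i=8, bit23=0)
  nb #.##.: next=.  (t=2,i=5, bit22=0)
  nb #.#.#: next=.  (t=4,i=3, bit21=0)
  nb #.#..: next=#  (t=3,i=9, bit20=1)
  nb #..##: next=#  (t=0,i=6, bit19=1)
  nb #..#.: next=#  (t=3,i=3, bit18=1)
  nb #...#: next=.  (t=1,i=4, bit17=0)
  nb #....: next=#  (t=0,i=15, bit16=1)
  nb .####: next=#  (t=0,i=8, bit15=1)
  nb .###.: next=.  (t=1,i=7, bit14=0)
  nb .##.#: next=.  (t=2,i=3, bit13=0)
  nb .##..: next=.  (t=0,i=4, bit12=0)
  nb .#.##: next=#  (t=4,i=4, bit11=1)
  nb .#.#.: next=.  (t=3,i=8, bit10=0)
  nb .#..#: next=#  (t=3,i=5, bit9=1)
  nb .#...: next=.  (t=3,i=10, bit8=0)
  nb ..###: next=#  (t=0,i=7, bit7=1)
  nb ..##.: next=.  (t=0,i=3, bit6=0)
  nb ..#.#: next=.  (t=3,i=7, bit5=0)
  nb ..#..: next=.  (t=3,i=4, bit4=0)
  nb ...##: next=#  (t=0,i=2, bit3=1)
  nb ...#.: next=.  (t=5,i=3, bit2=0)
  nb ....#: next=#  (t=0,i=1, bit1=1)
  nb .....: next=#  (t=0,i=0, bit0=1)
  bits 00011101000111011000101010001011 = 488475275

488475275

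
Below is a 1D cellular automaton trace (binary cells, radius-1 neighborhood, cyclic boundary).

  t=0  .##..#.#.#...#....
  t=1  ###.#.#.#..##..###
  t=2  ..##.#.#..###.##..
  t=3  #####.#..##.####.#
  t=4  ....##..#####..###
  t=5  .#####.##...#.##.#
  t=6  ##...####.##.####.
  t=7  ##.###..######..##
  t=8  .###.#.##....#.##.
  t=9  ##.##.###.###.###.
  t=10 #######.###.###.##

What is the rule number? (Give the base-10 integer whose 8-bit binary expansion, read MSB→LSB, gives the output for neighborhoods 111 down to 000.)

107

  ###|.  b7=0 t=1,i=0
  ##.|#  b6=1 t=0,i=2
  #.#|#  b5=1 t=0,i=6
  #..|.  b4=0 t=0,i=3
  .##|#  b3=1 t=0,i=1
  .#.|.  b2=0 t=0,i=5
  ..#|#  b1=1 t=0,i=0
  ...|#  b0=1 t=0,i=11
  bits 01101011 = 107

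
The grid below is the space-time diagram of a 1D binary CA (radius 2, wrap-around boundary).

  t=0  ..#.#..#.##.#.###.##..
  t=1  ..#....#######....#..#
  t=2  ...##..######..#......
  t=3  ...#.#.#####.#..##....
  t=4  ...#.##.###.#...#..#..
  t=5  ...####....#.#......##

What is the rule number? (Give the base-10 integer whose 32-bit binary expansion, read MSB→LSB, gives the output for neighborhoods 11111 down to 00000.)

  [31] ##### => #  t=1,i=9
  [30] ####. => #  t=1,i=12
  [29] ###.# => .  t=0,i=16
  [28] ###.. => .  t=1,i=13
  [27] ##.## => .  t=0,i=17
  [26] ##.#. => #  t=0,i=11
  [25] ##..# => #  t=2,i=5
  [24] ##... => .  t=0,i=20
  [23] #.### => .  t=0,i=14
  [22] #.##. => #  t=0,i=9
  [21] #.#.# => #  t=0,i=12
  [20] #.#.. => .  t=0,i=4
  [19] #..## => .  t=2,i=6
  [18] #..#. => .  t=0,i=6
  [17] #...# => .  t=4,i=14
  [16] #.... => #  t=0,i=21
  [15] .#### => #  t=1,i=8
  [14] .###. => .  t=0,i=15
  [13] .##.# => #  t=0,i=10
  [12] .##.. => .  t=0,i=19
  [11] .#.## => #  t=0,i=8
  [10] .#.#. => .  t=0,i=3
  [9] .#..# => .  t=0,i=5
  [8] .#... => #  t=1,i=3
  [7] ..### => #  t=1,i=7
  [6] ..##. => #  t=2,i=3
  [5] ..#.# => #  t=0,i=2
  [4] ..#.. => .  t=1,i=2
  [3] ...## => .  t=1,i=6
  [2] ...#. => .  t=0,i=1
  [1] ....# => .  t=0,i=0
  [0] ..... => .  t=2,i=0
  bits 11000110011000011010100111100000 = 3328289248

3328289248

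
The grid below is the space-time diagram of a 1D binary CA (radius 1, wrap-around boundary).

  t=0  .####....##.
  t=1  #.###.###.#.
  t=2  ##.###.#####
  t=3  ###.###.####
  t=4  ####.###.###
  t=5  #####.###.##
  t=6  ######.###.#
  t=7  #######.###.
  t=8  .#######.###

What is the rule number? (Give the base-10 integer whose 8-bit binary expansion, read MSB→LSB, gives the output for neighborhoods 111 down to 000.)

  nb ###: next=#  (t=0,i=2, bit7=1)
  nb ##.: next=#  (t=0,i=4, bit6=1)
  nb #.#: next=#  (t=1,i=1, bit5=1)
  nb #..: next=.  (t=0,i=5, bit4=0)
  nb .##: next=.  (t=0,i=1, bit3=0)
  nb .#.: next=#  (t=1,i=0, bit2=1)
  nb ..#: next=#  (t=0,i=0, bit1=1)
  nb ...: next=#  (t=0,i=6, bit0=1)
  bits 11100111 = 231

231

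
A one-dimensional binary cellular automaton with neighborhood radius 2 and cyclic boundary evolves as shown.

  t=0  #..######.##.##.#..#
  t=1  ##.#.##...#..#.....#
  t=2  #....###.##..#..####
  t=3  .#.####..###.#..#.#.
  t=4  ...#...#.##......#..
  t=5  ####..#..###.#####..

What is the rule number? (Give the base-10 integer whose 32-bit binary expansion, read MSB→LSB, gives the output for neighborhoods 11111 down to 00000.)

  [31] ##### => #  t=0,i=5
  [30] ####. => .  t=0,i=7
  [29] ###.# => .  t=0,i=8
  [28] ###.. => .  t=2,i=0
  [27] ##.## => .  t=0,i=9
  [26] ##.#. => .  t=0,i=15
  [25] ##..# => #  t=0,i=1
  [24] ##... => #  t=1,i=7
  [23] #.### => #  t=3,i=3
  [22] #.##. => #  t=0,i=10
  [21] #.#.# => .  t=1,i=3
  [20] #.#.. => .  t=0,i=16
  [19] #..## => .  t=0,i=2
  [18] #..#. => .  t=1,i=12
  [17] #...# => .  t=1,i=8
  [16] #.... => .  t=1,i=15
  [15] .#### => .  t=0,i=4
  [14] .###. => #  t=1,i=0
  [13] .##.# => .  t=0,i=11
  [12] .##.. => #  t=0,i=0
  [11] .#.## => .  t=1,i=4
  [10] .#.#. => #  t=3,i=17
  [9] .#..# => .  t=0,i=17
  [8] .#... => .  t=1,i=14
  [7] ..### => #  t=0,i=3
  [6] ..##. => #  t=0,i=19
  [5] ..#.# => .  t=3,i=1
  [4] ..#.. => #  t=1,i=10
  [3] ...## => #  t=1,i=18
  [2] ...#. => #  t=1,i=9
  [1] ....# => #  t=1,i=17
  [0] ..... => #  t=1,i=16
  bits 10000011110000000101010011011111 = 2210419935

2210419935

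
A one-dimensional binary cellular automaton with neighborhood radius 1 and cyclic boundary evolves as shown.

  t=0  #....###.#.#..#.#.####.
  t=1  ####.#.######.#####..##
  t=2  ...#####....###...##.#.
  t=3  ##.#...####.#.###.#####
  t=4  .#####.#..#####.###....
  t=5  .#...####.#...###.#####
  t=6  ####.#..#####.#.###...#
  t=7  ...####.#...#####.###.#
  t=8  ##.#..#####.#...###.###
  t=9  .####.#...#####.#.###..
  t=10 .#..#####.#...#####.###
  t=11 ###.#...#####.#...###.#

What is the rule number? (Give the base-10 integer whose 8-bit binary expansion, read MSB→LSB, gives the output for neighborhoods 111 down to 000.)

125

  ###|.  b7=0 t=0,i=6
  ##.|#  b6=1 t=0,i=7
  #.#|#  b5=1 t=0,i=8
  #..|#  b4=1 t=0,i=1
  .##|#  b3=1 t=0,i=5
  .#.|#  b2=1 t=0,i=0
  ..#|.  b1=0 t=0,i=4
  ...|#  b0=1 t=0,i=2
  bits 01111101 = 125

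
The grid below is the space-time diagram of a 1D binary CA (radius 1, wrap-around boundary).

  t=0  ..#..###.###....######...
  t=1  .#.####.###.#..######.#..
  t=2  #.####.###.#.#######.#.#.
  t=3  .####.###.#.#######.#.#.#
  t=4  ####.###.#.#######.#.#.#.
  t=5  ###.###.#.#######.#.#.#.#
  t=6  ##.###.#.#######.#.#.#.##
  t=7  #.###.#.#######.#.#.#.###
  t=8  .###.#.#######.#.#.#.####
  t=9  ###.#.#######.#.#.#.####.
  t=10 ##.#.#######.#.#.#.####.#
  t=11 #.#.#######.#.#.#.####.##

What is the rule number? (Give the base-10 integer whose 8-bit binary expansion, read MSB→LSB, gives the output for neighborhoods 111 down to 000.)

186

  ###|#  b7=1 t=0,i=6
  ##.|.  b6=0 t=0,i=7
  #.#|#  b5=1 t=0,i=8
  #..|#  b4=1 t=0,i=3
  .##|#  b3=1 t=0,i=5
  .#.|.  b2=0 t=0,i=2
  ..#|#  b1=1 t=0,i=1
  ...|.  b0=0 t=0,i=0
  bits 10111010 = 186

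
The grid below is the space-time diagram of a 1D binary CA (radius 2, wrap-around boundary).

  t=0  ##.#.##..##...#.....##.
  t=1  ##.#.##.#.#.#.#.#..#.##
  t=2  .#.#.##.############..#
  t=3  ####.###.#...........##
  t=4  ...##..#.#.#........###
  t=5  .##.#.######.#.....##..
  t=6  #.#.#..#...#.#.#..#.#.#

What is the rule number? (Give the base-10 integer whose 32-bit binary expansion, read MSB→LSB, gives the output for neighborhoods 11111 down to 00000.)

679458488

  #####|.  b31=0 t=2,i=10
  ####.|.  b30=0 t=1,i=0
  ###.#|#  b29=1 t=1,i=1
  ###..|.  b28=0 t=2,i=19
  ##.##|#  b27=1 t=0,i=22
  ##.#.|.  b26=0 t=0,i=2
  ##..#|.  b25=0 t=0,i=7
  ##...|.  b24=0 t=0,i=11
  #.###|.  b23=0 t=1,i=21
  #.##.|#  b22=1 t=0,i=0
  #.#.#|#  b21=1 t=0,i=3
  #.#..|#  b20=1 t=1,i=16
  #..##|#  b19=1 t=0,i=8
  #..#.|#  b18=1 t=1,i=18
  #...#|#  b17=1 t=0,i=12
  #....|#  b16=1 t=0,i=16
  .####|#  b15=1 t=1,i=22
  .###.|.  b14=0 t=3,i=6
  .##.#|#  b13=1 t=0,i=1
  .##..|#  b12=1 t=0,i=6
  .#.##|.  b11=0 t=0,i=4
  .#.#.|#  b10=1 t=1,i=9
  .#..#|#  b9=1 t=1,i=17
  .#...|.  b8=0 t=0,i=15
  ..###|#  b7=1 t=3,i=21
  ..##.|.  b6=0 t=0,i=9
  ..#.#|#  b5=1 t=1,i=19
  ..#..|#  b4=1 t=0,i=14
  ...##|#  b3=1 t=0,i=19
  ...#.|.  b2=0 t=0,i=13
  ....#|.  b1=0 t=0,i=18
  .....|.  b0=0 t=0,i=17
  bits 00101000011111111011011010111000 = 679458488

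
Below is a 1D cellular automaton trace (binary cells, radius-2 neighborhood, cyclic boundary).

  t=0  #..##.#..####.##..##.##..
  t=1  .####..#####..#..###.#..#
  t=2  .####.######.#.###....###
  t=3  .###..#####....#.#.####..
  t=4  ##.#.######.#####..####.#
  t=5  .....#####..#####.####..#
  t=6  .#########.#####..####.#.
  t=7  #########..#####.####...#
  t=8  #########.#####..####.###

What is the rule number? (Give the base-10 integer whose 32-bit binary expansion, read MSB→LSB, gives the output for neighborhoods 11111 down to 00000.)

3503269615

  #####|#  b31=1 t=1,i=9
  ####.|#  b30=1 t=0,i=11
  ###.#|.  b29=0 t=0,i=12
  ###..|#  b28=1 t=1,i=4
  ##.##|.  b27=0 t=0,i=13
  ##.#.|.  b26=0 t=0,i=5
  ##..#|.  b25=0 t=0,i=16
  ##...|.  b24=0 t=2,i=18
  #.###|#  b23=1 t=1,i=1
  #.##.|#  b22=1 t=0,i=14
  #.#.#|.  b21=0 t=2,i=13
  #.#..|.  b20=0 t=0,i=6
  #..##|#  b19=1 t=0,i=2
  #..#.|#  b18=1 t=0,i=24
  #...#|#  b17=1 t=3,i=24
  #....|#  b16=1 t=2,i=19
  .####|#  b15=1 t=0,i=10
  .###.|.  b14=0 t=1,i=18
  .##.#|#  b13=1 t=0,i=4
  .##..|.  b12=0 t=0,i=15
  .#.##|.  b11=0 t=1,i=0
  .#.#.|#  b10=1 t=3,i=16
  .#..#|#  b9=1 t=0,i=1
  .#...|.  b8=0 t=5,i=0
  ..###|#  b7=1 t=0,i=9
  ..##.|#  b6=1 t=0,i=3
  ..#.#|#  b5=1 t=1,i=24
  ..#..|.  b4=0 t=0,i=0
  ...##|#  b3=1 t=2,i=21
  ...#.|#  b2=1 t=3,i=14
  ....#|#  b1=1 t=2,i=20
  .....|#  b0=1 t=5,i=2
  bits 11010000110011111010011011101111 = 3503269615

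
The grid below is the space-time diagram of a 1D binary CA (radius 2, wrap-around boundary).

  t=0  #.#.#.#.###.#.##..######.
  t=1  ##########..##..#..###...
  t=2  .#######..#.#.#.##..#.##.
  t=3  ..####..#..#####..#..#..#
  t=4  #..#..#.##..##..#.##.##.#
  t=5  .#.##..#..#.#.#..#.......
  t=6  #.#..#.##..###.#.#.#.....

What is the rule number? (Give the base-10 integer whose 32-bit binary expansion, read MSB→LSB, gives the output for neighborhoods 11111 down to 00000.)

2208550484

  nb #####: next=#  (t=0,i=20, bit31=1)
  nb ####.: next=.  (t=0,i=22, bit30=0)
  nb ###.#: next=.  (t=0,i=10, bit29=0)
  nb ###..: next=.  (t=1,i=9, bit28=0)
  nb ##.##: next=.  (t=4,i=20, bit27=0)
  nb ##.#.: next=.  (t=0,i=11, bit26=0)
  nb ##..#: next=#  (t=0,i=16, bit25=1)
  nb ##...: next=#  (t=1,i=22, bit24=1)
  nb #.###: next=#  (t=0,i=8, bit23=1)
  nb #.##.: next=.  (t=0,i=14, bit22=0)
  nb #.#.#: next=#  (t=0,i=0, bit21=1)
  nb #.#..: next=.  (t=5,i=14, bit20=0)
  nb #..##: next=.  (t=0,i=17, bit19=0)
  nb #..#.: next=.  (t=1,i=15, bit18=0)
  nb #...#: next=#  (t=1,i=23, bit17=1)
  nb #....: next=#  (t=5,i=19, bit16=1)
  nb .####: next=#  (t=0,i=19, bit15=1)
  nb .###.: next=#  (t=0,i=9, bit14=1)
  nb .##.#: next=.  (t=4,i=19, bit13=0)
  nb .##..: next=.  (t=0,i=15, bit12=0)
  nb .#.##: next=#  (t=0,i=7, bit11=1)
  nb .#.#.: next=#  (t=0,i=1, bit10=1)
  nb .#..#: next=#  (t=1,i=17, bit9=1)
  nb .#...: next=.  (t=5,i=18, bit8=0)
  nb ..###: next=.  (t=0,i=18, bit7=0)
  nb ..##.: next=#  (t=1,i=12, bit6=1)
  nb ..#.#: next=.  (t=2,i=10, bit5=0)
  nb ..#..: next=#  (t=1,i=16, bit4=1)
  nb ...##: next=.  (t=1,i=24, bit3=0)
  nb ...#.: next=#  (t=5,i=0, bit2=1)
  nb ....#: next=.  (t=5,i=24, bit1=0)
  nb .....: next=.  (t=5,i=20, bit0=0)
  bits 10000011101000111100111001010100 = 2208550484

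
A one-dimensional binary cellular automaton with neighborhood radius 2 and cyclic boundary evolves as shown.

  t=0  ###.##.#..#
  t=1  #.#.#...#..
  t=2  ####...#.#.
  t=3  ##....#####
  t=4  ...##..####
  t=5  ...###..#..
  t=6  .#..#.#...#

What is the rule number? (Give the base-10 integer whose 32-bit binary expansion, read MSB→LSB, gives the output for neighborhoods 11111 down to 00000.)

  nb #####: next=#  (t=3,i=8, bit31=1)
  nb ####.: next=.  (t=0,i=1, bit30=0)
  nb ###.#: next=#  (t=0,i=2, bit29=1)
  nb ###..: next=.  (t=2,i=3, bit28=0)
  nb ##.##: next=.  (t=0,i=3, bit27=0)
  nb ##.#.: next=.  (t=0,i=6, bit26=0)
  nb ##..#: next=#  (t=4,i=5, bit25=1)
  nb ##...: next=.  (t=2,i=4, bit24=0)
  nb #.###: next=#  (t=2,i=0, bit23=1)
  nb #.##.: next=#  (t=0,i=4, bit22=1)
  nb #.#.#: next=#  (t=1,i=2, bit21=1)
  nb #.#..: next=.  (t=0,i=7, bit20=0)
  nb #..##: next=.  (t=0,i=9, bit19=0)
  nb #..#.: next=.  (t=1,i=10, bit18=0)
  nb #...#: next=.  (t=1,i=6, bit17=0)
  nb #....: next=#  (t=3,i=3, bit16=1)
  nb .####: next=#  (t=0,i=0, bit15=1)
  nb .###.: next=#  (t=5,i=4, bit14=1)
  nb .##.#: next=.  (t=0,i=5, bit13=0)
  nb .##..: next=#  (t=4,i=4, bit12=1)
  nb .#.##: next=#  (t=2,i=10, bit11=1)
  nb .#.#.: next=#  (t=1,i=1, bit10=1)
  nb .#..#: next=#  (t=0,i=8, bit9=1)
  nb .#...: next=.  (t=1,i=5, bit8=0)
  nb ..###: next=.  (t=0,i=10, bit7=0)
  nb ..##.: next=#  (t=4,i=3, bit6=1)
  nb ..#.#: next=#  (t=1,i=0, bit5=1)
  nb ..#..: next=.  (t=1,i=8, bit4=0)
  nb ...##: next=.  (t=3,i=5, bit3=0)
  nb ...#.: next=#  (t=1,i=7, bit2=1)
  nb ....#: next=#  (t=3,i=4, bit1=1)
  nb .....: next=.  (t=5,i=0, bit0=0)
  bits 10100010111000011101111001100110 = 2732711526

2732711526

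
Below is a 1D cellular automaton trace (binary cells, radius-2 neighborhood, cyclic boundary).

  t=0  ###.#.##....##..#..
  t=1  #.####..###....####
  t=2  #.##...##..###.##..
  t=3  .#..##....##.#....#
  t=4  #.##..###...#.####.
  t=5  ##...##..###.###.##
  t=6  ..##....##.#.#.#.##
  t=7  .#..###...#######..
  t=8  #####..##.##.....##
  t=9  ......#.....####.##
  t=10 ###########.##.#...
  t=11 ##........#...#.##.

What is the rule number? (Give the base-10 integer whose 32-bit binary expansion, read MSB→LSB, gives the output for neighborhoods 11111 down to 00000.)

  nb #####: next=.  (t=1,i=17, bit31=0)
  nb ####.: next=.  (t=1,i=4, bit30=0)
  nb ###.#: next=#  (t=0,i=2, bit29=1)
  nb ###..: next=.  (t=1,i=5, bit28=0)
  nb ##.##: next=.  (t=1,i=1, bit27=0)
  nb ##.#.: next=#  (t=0,i=3, bit26=1)
  nb ##..#: next=.  (t=0,i=14, bit25=0)
  nb ##...: next=#  (t=0,i=8, bit24=1)
  nb #.###: next=#  (t=1,i=2, bit23=1)
  nb #.##.: next=.  (t=0,i=6, bit22=0)
  nb #.#.#: next=#  (t=0,i=4, bit21=1)
  nb #.#..: next=.  (t=3,i=1, bit20=0)
  nb #..##: next=#  (t=0,i=18, bit19=1)
  nb #..#.: next=#  (t=0,i=15, bit18=1)
  nb #...#: next=#  (t=2,i=5, bit17=1)
  nb #....: next=#  (t=0,i=9, bit16=1)
  nb .####: next=#  (t=1,i=3, bit15=1)
  nb .###.: next=.  (t=0,i=1, bit14=0)
  nb .##.#: next=.  (t=3,i=11, bit13=0)
  nb .##..: next=.  (t=0,i=7, bit12=0)
  nb .#.##: next=#  (t=0,i=5, bit11=1)
  nb .#.#.: next=#  (t=3,i=0, bit10=1)
  nb .#..#: next=#  (t=0,i=17, bit9=1)
  nb .#...: next=#  (t=3,i=14, bit8=1)
  nb ..###: next=#  (t=0,i=0, bit7=1)
  nb ..##.: next=.  (t=0,i=12, bit6=0)
  nb ..#.#: next=.  (t=2,i=0, bit5=0)
  nb ..#..: next=#  (t=0,i=16, bit4=1)
  nb ...##: next=.  (t=0,i=11, bit3=0)
  nb ...#.: next=#  (t=3,i=17, bit2=1)
  nb ....#: next=#  (t=0,i=10, bit1=1)
  nb .....: next=#  (t=8,i=14, bit0=1)
  bits 00100101101011111000111110010111 = 632262551

632262551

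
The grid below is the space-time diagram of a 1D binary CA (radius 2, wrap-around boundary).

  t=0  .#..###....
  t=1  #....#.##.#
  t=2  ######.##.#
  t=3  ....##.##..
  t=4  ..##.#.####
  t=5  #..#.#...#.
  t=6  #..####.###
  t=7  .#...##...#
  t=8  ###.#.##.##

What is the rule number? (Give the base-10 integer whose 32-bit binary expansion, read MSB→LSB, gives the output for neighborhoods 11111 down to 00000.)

1668379950

  ##### -> .   bit 31 = 0  t=2,i=1
  ####. -> #   bit 30 = 1  t=2,i=4
  ###.# -> #   bit 29 = 1  t=2,i=5
  ###.. -> .   bit 28 = 0  t=0,i=6
  ##.## -> .   bit 27 = 0  t=1,i=9
  ##.#. -> .   bit 26 = 0  t=4,i=4
  ##..# -> #   bit 25 = 1  t=4,i=0
  ##... -> #   bit 24 = 1  t=0,i=7
  #.### -> .   bit 23 = 0  t=2,i=10
  #.##. -> #   bit 22 = 1  t=1,i=7
  #.#.# -> #   bit 21 = 1  t=4,i=5
  #.#.. -> #   bit 20 = 1  t=5,i=0
  #..## -> .   bit 19 = 0  t=0,i=3
  #..#. -> .   bit 18 = 0  t=5,i=2
  #...# -> .   bit 17 = 0  t=5,i=7
  #.... -> #   bit 16 = 1  t=0,i=8
  .#### -> .   bit 15 = 0  t=2,i=0
  .###. -> #   bit 14 = 1  t=0,i=5
  .##.# -> #   bit 13 = 1  t=1,i=8
  .##.. -> #   bit 12 = 1  t=1,i=0
  .#.## -> .   bit 11 = 0  t=1,i=6
  .#.#. -> #   bit 10 = 1  t=5,i=4
  .#..# -> .   bit 9 = 0  t=0,i=2
  .#... -> #   bit 8 = 1  t=5,i=6
  ..### -> .   bit 7 = 0  t=0,i=4
  ..##. -> .   bit 6 = 0  t=3,i=4
  ..#.# -> #   bit 5 = 1  t=1,i=5
  ..#.. -> .   bit 4 = 0  t=0,i=1
  ...## -> #   bit 3 = 1  t=3,i=3
  ...#. -> #   bit 2 = 1  t=0,i=0
  ....# -> #   bit 1 = 1  t=0,i=10
  ..... -> .   bit 0 = 0  t=0,i=9
  bits 01100011011100010111010100101110 = 1668379950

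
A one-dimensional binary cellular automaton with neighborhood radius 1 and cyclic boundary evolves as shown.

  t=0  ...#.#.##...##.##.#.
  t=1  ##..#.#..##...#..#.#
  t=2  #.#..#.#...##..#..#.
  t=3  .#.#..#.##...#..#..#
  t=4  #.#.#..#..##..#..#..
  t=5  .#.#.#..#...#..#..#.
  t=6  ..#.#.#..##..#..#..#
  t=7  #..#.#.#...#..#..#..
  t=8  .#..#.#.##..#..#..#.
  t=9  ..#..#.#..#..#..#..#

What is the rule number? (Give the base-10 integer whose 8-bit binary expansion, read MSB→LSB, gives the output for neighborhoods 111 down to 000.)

  nb ###: next=#  (t=1,i=0, bit7=1)
  nb ##.: next=.  (t=0,i=8, bit6=0)
  nb #.#: next=#  (t=0,i=4, bit5=1)
  nb #..: next=#  (t=0,i=9, bit4=1)
  nb .##: next=.  (t=0,i=7, bit3=0)
  nb .#.: next=.  (t=0,i=3, bit2=0)
  nb ..#: next=.  (t=0,i=2, bit1=0)
  nb ...: next=#  (t=0,i=0, bit0=1)
  bits 10110001 = 177

177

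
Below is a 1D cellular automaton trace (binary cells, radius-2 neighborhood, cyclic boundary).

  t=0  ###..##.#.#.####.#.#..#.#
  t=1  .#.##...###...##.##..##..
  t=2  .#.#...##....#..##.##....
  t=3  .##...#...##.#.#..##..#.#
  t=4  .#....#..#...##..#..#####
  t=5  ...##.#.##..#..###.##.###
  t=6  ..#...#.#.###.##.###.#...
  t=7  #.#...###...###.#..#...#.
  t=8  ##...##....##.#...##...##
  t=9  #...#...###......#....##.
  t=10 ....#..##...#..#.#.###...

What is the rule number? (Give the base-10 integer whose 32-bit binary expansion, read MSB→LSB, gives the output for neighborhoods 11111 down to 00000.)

  nb #####: next=#  (t=4,i=22, bit31=1)
  nb ####.: next=#  (t=0,i=1, bit30=1)
  nb ###.#: next=#  (t=0,i=15, bit29=1)
  nb ###..: next=.  (t=0,i=2, bit28=0)
  nb ##.##: next=#  (t=1,i=16, bit27=1)
  nb ##.#.: next=.  (t=0,i=7, bit26=0)
  nb ##..#: next=#  (t=0,i=3, bit25=1)
  nb ##...: next=.  (t=1,i=5, bit24=0)
  nb #.###: next=.  (t=0,i=12, bit23=0)
  nb #.##.: next=#  (t=1,i=3, bit22=1)
  nb #.#.#: next=#  (t=0,i=8, bit21=1)
  nb #.#..: next=.  (t=0,i=19, bit20=0)
  nb #..##: next=#  (t=0,i=4, bit19=1)
  nb #..#.: next=#  (t=0,i=21, bit18=1)
  nb #...#: next=.  (t=1,i=6, bit17=0)
  nb #....: next=#  (t=2,i=10, bit16=1)
  nb .####: next=.  (t=0,i=0, bit15=0)
  nb .###.: next=.  (t=1,i=9, bit14=0)
  nb .##.#: next=.  (t=0,i=6, bit13=0)
  nb .##..: next=.  (t=1,i=4, bit12=0)
  nb .#.##: next=.  (t=0,i=11, bit11=0)
  nb .#.#.: next=#  (t=0,i=9, bit10=1)
  nb .#..#: next=.  (t=0,i=20, bit9=0)
  nb .#...: next=.  (t=2,i=4, bit8=0)
  nb ..###: next=#  (t=1,i=8, bit7=1)
  nb ..##.: next=.  (t=0,i=5, bit6=0)
  nb ..#.#: next=#  (t=0,i=22, bit5=1)
  nb ..#..: next=#  (t=2,i=13, bit4=1)
  nb ...##: next=#  (t=1,i=7, bit3=1)
  nb ...#.: next=.  (t=1,i=0, bit2=0)
  nb ....#: next=#  (t=2,i=11, bit1=1)
  nb .....: next=.  (t=2,i=23, bit0=0)
  bits 11101010011011010000010010111010 = 3933013178

3933013178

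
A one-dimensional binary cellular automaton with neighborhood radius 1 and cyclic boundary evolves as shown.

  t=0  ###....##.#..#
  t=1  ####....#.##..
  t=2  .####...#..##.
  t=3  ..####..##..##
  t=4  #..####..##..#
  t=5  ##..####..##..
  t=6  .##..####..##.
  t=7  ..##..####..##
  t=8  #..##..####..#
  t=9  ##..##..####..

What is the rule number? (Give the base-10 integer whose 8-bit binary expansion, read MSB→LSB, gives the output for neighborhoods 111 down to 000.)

212

  ### -> #   bit 7 = 1  t=0,i=0
  ##. -> #   bit 6 = 1  t=0,i=2
  #.# -> .   bit 5 = 0  t=0,i=9
  #.. -> #   bit 4 = 1  t=0,i=3
  .## -> .   bit 3 = 0  t=0,i=7
  .#. -> #   bit 2 = 1  t=0,i=10
  ..# -> .   bit 1 = 0  t=0,i=6
  ... -> .   bit 0 = 0  t=0,i=4
  bits 11010100 = 212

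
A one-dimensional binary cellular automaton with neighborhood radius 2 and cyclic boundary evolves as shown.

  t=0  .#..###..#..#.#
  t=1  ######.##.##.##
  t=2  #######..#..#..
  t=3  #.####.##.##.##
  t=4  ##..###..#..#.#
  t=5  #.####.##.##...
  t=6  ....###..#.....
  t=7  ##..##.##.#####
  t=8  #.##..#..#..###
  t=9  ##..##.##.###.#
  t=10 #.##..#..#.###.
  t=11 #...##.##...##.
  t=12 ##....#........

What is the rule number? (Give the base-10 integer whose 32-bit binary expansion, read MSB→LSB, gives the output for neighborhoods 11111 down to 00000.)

  #####|#  b31=1 t=1,i=0
  ####.|#  b30=1 t=1,i=4
  ###.#|#  b29=1 t=1,i=5
  ###..|.  b28=0 t=0,i=6
  ##.##|#  b27=1 t=1,i=6
  ##.#.|.  b26=0 t=10,i=14
  ##..#|#  b25=1 t=0,i=7
  ##...|.  b24=0 t=5,i=12
  #.###|.  b23=0 t=1,i=13
  #.##.|.  b22=0 t=1,i=7
  #.#.#|#  b21=1 t=0,i=14
  #.#..|#  b20=1 t=0,i=1
  #..##|#  b19=1 t=0,i=3
  #..#.|#  b18=1 t=0,i=8
  #...#|.  b17=0 t=5,i=13
  #....|#  b16=1 t=6,i=11
  .####|.  b15=0 t=1,i=14
  .###.|#  b14=1 t=0,i=5
  .##.#|.  b13=0 t=1,i=8
  .##..|.  b12=0 t=5,i=11
  .#.##|.  b11=0 t=4,i=13
  .#.#.|#  b10=1 t=0,i=0
  .#..#|#  b9=1 t=0,i=2
  .#...|#  b8=1 t=6,i=10
  ..###|#  b7=1 t=0,i=4
  ..##.|.  b6=0 t=7,i=4
  ..#.#|.  b5=0 t=0,i=12
  ..#..|.  b4=0 t=0,i=9
  ...##|.  b3=0 t=6,i=3
  ...#.|.  b2=0 t=5,i=14
  ....#|.  b1=0 t=6,i=2
  .....|#  b0=1 t=6,i=0
  bits 11101010001111010100011110000001 = 3929884545

3929884545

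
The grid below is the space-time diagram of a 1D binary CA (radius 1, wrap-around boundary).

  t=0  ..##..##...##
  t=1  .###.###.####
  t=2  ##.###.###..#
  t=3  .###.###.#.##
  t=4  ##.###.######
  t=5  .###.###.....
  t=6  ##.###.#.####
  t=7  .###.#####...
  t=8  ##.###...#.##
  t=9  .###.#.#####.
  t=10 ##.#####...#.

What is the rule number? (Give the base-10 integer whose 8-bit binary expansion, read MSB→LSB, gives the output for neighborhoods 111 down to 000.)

  ###|.  b7=0 t=1,i=2
  ##.|#  b6=1 t=0,i=3
  #.#|#  b5=1 t=1,i=0
  #..|.  b4=0 t=0,i=0
  .##|#  b3=1 t=0,i=2
  .#.|#  b2=1 t=3,i=9
  ..#|#  b1=1 t=0,i=1
  ...|#  b0=1 t=0,i=9
  bits 01101111 = 111

111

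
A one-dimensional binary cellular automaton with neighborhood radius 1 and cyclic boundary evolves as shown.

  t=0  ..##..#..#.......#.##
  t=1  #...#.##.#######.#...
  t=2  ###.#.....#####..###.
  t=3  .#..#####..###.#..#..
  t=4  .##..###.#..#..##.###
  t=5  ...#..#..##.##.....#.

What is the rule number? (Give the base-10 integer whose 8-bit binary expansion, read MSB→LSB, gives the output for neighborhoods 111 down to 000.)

  ### -> #   bit 7 = 1  t=1,i=10
  ##. -> .   bit 6 = 0  t=0,i=3
  #.# -> .   bit 5 = 0  t=0,i=18
  #.. -> #   bit 4 = 1  t=0,i=0
  .## -> .   bit 3 = 0  t=0,i=2
  .#. -> #   bit 2 = 1  t=0,i=6
  ..# -> .   bit 1 = 0  t=0,i=1
  ... -> #   bit 0 = 1  t=0,i=11
  bits 10010101 = 149

149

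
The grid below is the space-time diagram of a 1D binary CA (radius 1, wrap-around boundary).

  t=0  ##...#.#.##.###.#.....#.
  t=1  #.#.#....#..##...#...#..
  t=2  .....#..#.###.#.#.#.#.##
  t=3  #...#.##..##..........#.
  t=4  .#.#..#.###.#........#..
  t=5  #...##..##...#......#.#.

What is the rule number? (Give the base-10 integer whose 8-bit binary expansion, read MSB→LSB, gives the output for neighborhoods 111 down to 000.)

154

  nb ###: next=#  (t=0,i=13, bit7=1)
  nb ##.: next=.  (t=0,i=1, bit6=0)
  nb #.#: next=.  (t=0,i=6, bit5=0)
  nb #..: next=#  (t=0,i=2, bit4=1)
  nb .##: next=#  (t=0,i=0, bit3=1)
  nb .#.: next=.  (t=0,i=5, bit2=0)
  nb ..#: next=#  (t=0,i=4, bit1=1)
  nb ...: next=.  (t=0,i=3, bit0=0)
  bits 10011010 = 154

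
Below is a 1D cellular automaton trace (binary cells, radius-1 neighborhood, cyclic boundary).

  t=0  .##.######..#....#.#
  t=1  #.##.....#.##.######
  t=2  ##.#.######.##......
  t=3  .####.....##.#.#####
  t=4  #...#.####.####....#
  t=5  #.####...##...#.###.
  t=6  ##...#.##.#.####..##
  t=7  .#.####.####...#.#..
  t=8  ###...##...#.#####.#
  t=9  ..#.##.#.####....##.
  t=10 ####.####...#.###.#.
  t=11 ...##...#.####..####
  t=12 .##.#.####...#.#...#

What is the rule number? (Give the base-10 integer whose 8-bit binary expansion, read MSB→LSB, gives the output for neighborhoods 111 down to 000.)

103

  ### -> .   bit 7 = 0  t=0,i=5
  ##. -> #   bit 6 = 1  t=0,i=2
  #.# -> #   bit 5 = 1  t=0,i=0
  #.. -> .   bit 4 = 0  t=0,i=10
  .## -> .   bit 3 = 0  t=0,i=1
  .#. -> #   bit 2 = 1  t=0,i=12
  ..# -> #   bit 1 = 1  t=0,i=11
  ... -> #   bit 0 = 1  t=0,i=14
  bits 01100111 = 103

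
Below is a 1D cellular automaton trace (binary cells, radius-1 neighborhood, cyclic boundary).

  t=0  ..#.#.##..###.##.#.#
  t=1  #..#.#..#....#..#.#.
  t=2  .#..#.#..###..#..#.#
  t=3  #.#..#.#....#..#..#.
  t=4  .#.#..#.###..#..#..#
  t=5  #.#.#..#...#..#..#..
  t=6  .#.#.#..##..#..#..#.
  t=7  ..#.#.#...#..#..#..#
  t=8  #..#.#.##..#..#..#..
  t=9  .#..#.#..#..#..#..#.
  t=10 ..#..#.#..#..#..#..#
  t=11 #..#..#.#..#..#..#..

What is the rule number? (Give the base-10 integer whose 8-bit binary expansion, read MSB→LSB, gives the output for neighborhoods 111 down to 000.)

  nb ###: next=.  (t=0,i=11, bit7=0)
  nb ##.: next=.  (t=0,i=7, bit6=0)
  nb #.#: next=#  (t=0,i=3, bit5=1)
  nb #..: next=#  (t=0,i=0, bit4=1)
  nb .##: next=.  (t=0,i=6, bit3=0)
  nb .#.: next=.  (t=0,i=2, bit2=0)
  nb ..#: next=.  (t=0,i=1, bit1=0)
  nb ...: next=#  (t=1,i=10, bit0=1)
  bits 00110001 = 49

49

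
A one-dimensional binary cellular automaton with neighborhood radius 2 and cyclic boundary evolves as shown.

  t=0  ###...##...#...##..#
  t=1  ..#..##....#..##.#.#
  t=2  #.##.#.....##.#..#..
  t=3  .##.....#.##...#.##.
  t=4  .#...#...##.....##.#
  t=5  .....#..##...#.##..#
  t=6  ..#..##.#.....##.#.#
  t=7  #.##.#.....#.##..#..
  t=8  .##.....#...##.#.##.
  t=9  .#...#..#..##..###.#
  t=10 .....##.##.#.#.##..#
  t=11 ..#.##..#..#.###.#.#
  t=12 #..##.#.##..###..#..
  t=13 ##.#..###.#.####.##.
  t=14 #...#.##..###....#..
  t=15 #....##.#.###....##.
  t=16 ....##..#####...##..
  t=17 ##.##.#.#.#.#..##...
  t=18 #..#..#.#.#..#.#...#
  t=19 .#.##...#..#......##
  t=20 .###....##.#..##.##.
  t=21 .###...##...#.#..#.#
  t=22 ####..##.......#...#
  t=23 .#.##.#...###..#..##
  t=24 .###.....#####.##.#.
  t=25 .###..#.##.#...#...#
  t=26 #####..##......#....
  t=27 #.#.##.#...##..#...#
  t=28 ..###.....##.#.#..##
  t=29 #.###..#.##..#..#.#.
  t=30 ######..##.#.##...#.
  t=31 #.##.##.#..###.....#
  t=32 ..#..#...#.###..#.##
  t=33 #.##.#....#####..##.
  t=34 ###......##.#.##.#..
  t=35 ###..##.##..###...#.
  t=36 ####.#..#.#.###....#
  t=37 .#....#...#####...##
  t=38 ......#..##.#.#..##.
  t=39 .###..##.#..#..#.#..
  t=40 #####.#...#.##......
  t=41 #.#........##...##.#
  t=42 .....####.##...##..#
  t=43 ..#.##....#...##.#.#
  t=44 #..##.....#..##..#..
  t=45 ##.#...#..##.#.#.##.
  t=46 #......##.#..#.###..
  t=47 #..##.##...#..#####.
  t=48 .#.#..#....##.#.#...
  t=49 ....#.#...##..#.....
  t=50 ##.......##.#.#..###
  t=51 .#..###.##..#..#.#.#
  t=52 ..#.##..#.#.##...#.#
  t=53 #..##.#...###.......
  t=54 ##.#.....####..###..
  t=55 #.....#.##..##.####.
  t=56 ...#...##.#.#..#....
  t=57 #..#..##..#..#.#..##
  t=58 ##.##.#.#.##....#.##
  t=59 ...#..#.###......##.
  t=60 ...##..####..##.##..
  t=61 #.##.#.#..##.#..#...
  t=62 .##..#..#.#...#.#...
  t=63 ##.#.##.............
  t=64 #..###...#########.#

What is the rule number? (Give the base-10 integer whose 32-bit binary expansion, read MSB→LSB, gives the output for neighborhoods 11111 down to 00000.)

2464172761

  #####|#  b31=1 t=16,i=10
  ####.|.  b30=0 t=0,i=1
  ###.#|.  b29=0 t=9,i=17
  ###..|#  b28=1 t=0,i=2
  ##.##|.  b27=0 t=10,i=7
  ##.#.|.  b26=0 t=1,i=16
  ##..#|#  b25=1 t=0,i=17
  ##...|.  b24=0 t=0,i=3
  #.###|#  b23=1 t=11,i=13
  #.##.|#  b22=1 t=2,i=2
  #.#.#|#  b21=1 t=1,i=17
  #.#..|.  b20=0 t=1,i=19
  #..##|.  b19=0 t=0,i=18
  #..#.|.  b18=0 t=1,i=1
  #...#|.  b17=0 t=0,i=4
  #....|.  b16=0 t=1,i=8
  .####|.  b15=0 t=0,i=0
  .###.|#  b14=1 t=9,i=16
  .##.#|.  b13=0 t=1,i=15
  .##..|.  b12=0 t=0,i=7
  .#.##|#  b11=1 t=2,i=1
  .#.#.|.  b10=0 t=1,i=18
  .#..#|#  b9=1 t=1,i=0
  .#...|.  b8=0 t=0,i=12
  ..###|#  b7=1 t=0,i=19
  ..##.|#  b6=1 t=0,i=6
  ..#.#|.  b5=0 t=2,i=0
  ..#..|#  b4=1 t=0,i=11
  ...##|#  b3=1 t=0,i=5
  ...#.|.  b2=0 t=0,i=10
  ....#|.  b1=0 t=1,i=9
  .....|#  b0=1 t=2,i=8
  bits 10010010111000000100101011011001 = 2464172761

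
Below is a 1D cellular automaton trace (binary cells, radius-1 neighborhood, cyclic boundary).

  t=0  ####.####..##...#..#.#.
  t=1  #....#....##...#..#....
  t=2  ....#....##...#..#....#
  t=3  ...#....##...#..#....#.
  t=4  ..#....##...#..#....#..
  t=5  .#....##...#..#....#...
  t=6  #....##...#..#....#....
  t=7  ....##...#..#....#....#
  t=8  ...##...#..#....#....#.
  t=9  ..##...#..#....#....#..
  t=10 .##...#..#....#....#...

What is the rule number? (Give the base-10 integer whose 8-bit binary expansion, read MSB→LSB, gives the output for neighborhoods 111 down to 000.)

10

  ### -> .   bit 7 = 0  t=0,i=1
  ##. -> .   bit 6 = 0  t=0,i=3
  #.# -> .   bit 5 = 0  t=0,i=4
  #.. -> .   bit 4 = 0  t=0,i=9
  .## -> #   bit 3 = 1  t=0,i=0
  .#. -> .   bit 2 = 0  t=0,i=16
  ..# -> #   bit 1 = 1  t=0,i=10
  ... -> .   bit 0 = 0  t=0,i=14
  bits 00001010 = 10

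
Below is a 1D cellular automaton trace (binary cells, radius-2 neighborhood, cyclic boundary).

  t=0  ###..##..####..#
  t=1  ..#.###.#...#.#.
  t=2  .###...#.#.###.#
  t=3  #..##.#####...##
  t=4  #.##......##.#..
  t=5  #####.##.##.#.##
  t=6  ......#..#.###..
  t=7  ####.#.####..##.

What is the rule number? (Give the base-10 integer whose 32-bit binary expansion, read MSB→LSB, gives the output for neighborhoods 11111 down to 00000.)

359407469

  [31] ##### => .  t=3,i=8
  [30] ####. => .  t=0,i=1
  [29] ###.# => .  t=1,i=6
  [28] ###.. => #  t=0,i=2
  [27] ##.## => .  t=3,i=5
  [26] ##.#. => #  t=1,i=7
  [25] ##..# => .  t=0,i=3
  [24] ##... => #  t=2,i=4
  [23] #.### => .  t=1,i=4
  [22] #.##. => #  t=4,i=2
  [21] #.#.# => #  t=2,i=9
  [20] #.#.. => .  t=1,i=8
  [19] #..## => #  t=0,i=4
  [18] #..#. => #  t=4,i=15
  [17] #...# => .  t=1,i=0
  [16] #.... => .  t=4,i=5
  [15] .#### => .  t=0,i=0
  [14] .###. => .  t=1,i=5
  [13] .##.# => .  t=3,i=4
  [12] .##.. => #  t=0,i=6
  [11] .#.## => #  t=1,i=3
  [10] .#.#. => #  t=1,i=13
  [9] .#..# => #  t=4,i=14
  [8] .#... => #  t=1,i=9
  [7] ..### => .  t=0,i=9
  [6] ..##. => #  t=0,i=5
  [5] ..#.# => #  t=1,i=2
  [4] ..#.. => .  t=6,i=6
  [3] ...## => #  t=3,i=13
  [2] ...#. => #  t=1,i=1
  [1] ....# => .  t=4,i=8
  [0] ..... => #  t=4,i=6
  bits 00010101011011000001111101101101 = 359407469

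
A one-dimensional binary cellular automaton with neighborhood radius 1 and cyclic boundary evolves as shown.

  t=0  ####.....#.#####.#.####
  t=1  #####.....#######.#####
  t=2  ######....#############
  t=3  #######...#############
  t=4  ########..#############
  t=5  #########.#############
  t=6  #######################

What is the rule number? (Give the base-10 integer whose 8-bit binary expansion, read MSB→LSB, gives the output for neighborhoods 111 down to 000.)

248

  [7] ### => #  t=0,i=0
  [6] ##. => #  t=0,i=3
  [5] #.# => #  t=0,i=10
  [4] #.. => #  t=0,i=4
  [3] .## => #  t=0,i=11
  [2] .#. => .  t=0,i=9
  [1] ..# => .  t=0,i=8
  [0] ... => .  t=0,i=5
  bits 11111000 = 248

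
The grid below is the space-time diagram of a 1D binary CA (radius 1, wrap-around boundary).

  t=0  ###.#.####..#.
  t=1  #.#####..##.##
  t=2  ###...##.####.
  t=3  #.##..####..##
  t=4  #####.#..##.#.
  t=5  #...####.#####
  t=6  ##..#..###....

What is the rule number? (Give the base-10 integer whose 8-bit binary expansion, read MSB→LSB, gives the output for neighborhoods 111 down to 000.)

  nb ###: next=.  (t=0,i=1, bit7=0)
  nb ##.: next=#  (t=0,i=2, bit6=1)
  nb #.#: next=#  (t=0,i=3, bit5=1)
  nb #..: next=#  (t=0,i=10, bit4=1)
  nb .##: next=#  (t=0,i=0, bit3=1)
  nb .#.: next=#  (t=0,i=4, bit2=1)
  nb ..#: next=.  (t=0,i=11, bit1=0)
  nb ...: next=.  (t=2,i=4, bit0=0)
  bits 01111100 = 124

124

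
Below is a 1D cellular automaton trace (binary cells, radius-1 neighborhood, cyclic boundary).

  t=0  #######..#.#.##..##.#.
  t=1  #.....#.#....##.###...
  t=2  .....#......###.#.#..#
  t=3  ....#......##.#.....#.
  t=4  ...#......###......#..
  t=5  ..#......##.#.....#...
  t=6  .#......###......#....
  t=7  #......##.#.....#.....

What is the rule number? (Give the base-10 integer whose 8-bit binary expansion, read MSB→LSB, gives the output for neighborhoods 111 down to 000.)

74

  ###|.  b7=0 t=0,i=1
  ##.|#  b6=1 t=0,i=6
  #.#|.  b5=0 t=0,i=10
  #..|.  b4=0 t=0,i=7
  .##|#  b3=1 t=0,i=0
  .#.|.  b2=0 t=0,i=9
  ..#|#  b1=1 t=0,i=8
  ...|.  b0=0 t=1,i=2
  bits 01001010 = 74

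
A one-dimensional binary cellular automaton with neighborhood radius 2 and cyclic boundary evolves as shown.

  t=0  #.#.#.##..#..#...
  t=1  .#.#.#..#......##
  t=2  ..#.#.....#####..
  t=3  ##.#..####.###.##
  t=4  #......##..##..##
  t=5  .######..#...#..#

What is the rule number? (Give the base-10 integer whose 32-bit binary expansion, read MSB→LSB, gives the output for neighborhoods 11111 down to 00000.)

3280194575

  ##### -> #   bit 31 = 1  t=2,i=12
  ####. -> #   bit 30 = 1  t=2,i=13
  ###.# -> .   bit 29 = 0  t=3,i=1
  ###.. -> .   bit 28 = 0  t=2,i=14
  ##.## -> .   bit 27 = 0  t=3,i=10
  ##.#. -> .   bit 26 = 0  t=1,i=0
  ##..# -> #   bit 25 = 1  t=0,i=8
  ##... -> #   bit 24 = 1  t=2,i=15
  #.### -> #   bit 23 = 1  t=3,i=11
  #.##. -> .   bit 22 = 0  t=0,i=6
  #.#.# -> .   bit 21 = 0  t=0,i=2
  #.#.. -> .   bit 20 = 0  t=1,i=5
  #..## -> .   bit 19 = 0  t=3,i=5
  #..#. -> .   bit 18 = 0  t=0,i=9
  #...# -> #   bit 17 = 1  t=0,i=15
  #.... -> #   bit 16 = 1  t=1,i=10
  .#### -> #   bit 15 = 1  t=2,i=11
  .###. -> #   bit 14 = 1  t=3,i=12
  .##.# -> .   bit 13 = 0  t=1,i=16
  .##.. -> .   bit 12 = 0  t=0,i=7
  .#.## -> #   bit 11 = 1  t=0,i=5
  .#.#. -> #   bit 10 = 1  t=0,i=1
  .#..# -> .   bit 9 = 0  t=0,i=11
  .#... -> .   bit 8 = 0  t=0,i=14
  ..### -> .   bit 7 = 0  t=2,i=10
  ..##. -> .   bit 6 = 0  t=1,i=15
  ..#.# -> .   bit 5 = 0  t=0,i=0
  ..#.. -> .   bit 4 = 0  t=0,i=10
  ...## -> #   bit 3 = 1  t=1,i=14
  ...#. -> #   bit 2 = 1  t=0,i=16
  ....# -> #   bit 1 = 1  t=1,i=13
  ..... -> #   bit 0 = 1  t=1,i=11
  bits 11000011100000111100110000001111 = 3280194575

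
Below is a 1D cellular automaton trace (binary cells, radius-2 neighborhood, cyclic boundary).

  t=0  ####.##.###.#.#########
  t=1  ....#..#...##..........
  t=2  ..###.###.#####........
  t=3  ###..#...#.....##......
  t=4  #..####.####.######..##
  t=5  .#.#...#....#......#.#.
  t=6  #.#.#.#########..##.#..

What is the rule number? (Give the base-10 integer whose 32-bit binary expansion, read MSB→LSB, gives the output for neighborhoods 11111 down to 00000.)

  ##### -> .   bit 31 = 0  t=0,i=0
  ####. -> .   bit 30 = 0  t=0,i=2
  ###.# -> .   bit 29 = 0  t=0,i=3
  ###.. -> .   bit 28 = 0  t=2,i=14
  ##.## -> #   bit 27 = 1  t=0,i=4
  ##.#. -> #   bit 26 = 1  t=0,i=11
  ##..# -> #   bit 25 = 1  t=3,i=3
  ##... -> #   bit 24 = 1  t=1,i=13
  #.### -> .   bit 23 = 0  t=0,i=8
  #.##. -> .   bit 22 = 0  t=0,i=5
  #.#.# -> #   bit 21 = 1  t=0,i=12
  #.#.. -> .   bit 20 = 0  t=5,i=3
  #..## -> .   bit 19 = 0  t=4,i=2
  #..#. -> #   bit 18 = 1  t=1,i=6
  #...# -> .   bit 17 = 0  t=1,i=9
  #.... -> #   bit 16 = 1  t=1,i=14
  .#### -> .   bit 15 = 0  t=0,i=15
  .###. -> .   bit 14 = 0  t=0,i=9
  .##.# -> .   bit 13 = 0  t=0,i=6
  .##.. -> #   bit 12 = 1  t=1,i=12
  .#.## -> .   bit 11 = 0  t=0,i=13
  .#.#. -> #   bit 10 = 1  t=5,i=2
  .#..# -> .   bit 9 = 0  t=1,i=5
  .#... -> #   bit 8 = 1  t=1,i=8
  ..### -> #   bit 7 = 1  t=2,i=2
  ..##. -> #   bit 6 = 1  t=1,i=11
  ..#.# -> .   bit 5 = 0  t=5,i=1
  ..#.. -> #   bit 4 = 1  t=1,i=4
  ...## -> #   bit 3 = 1  t=1,i=10
  ...#. -> #   bit 2 = 1  t=1,i=3
  ....# -> #   bit 1 = 1  t=1,i=2
  ..... -> .   bit 0 = 0  t=1,i=0
  bits 00001111001001010001010111011110 = 254088670

254088670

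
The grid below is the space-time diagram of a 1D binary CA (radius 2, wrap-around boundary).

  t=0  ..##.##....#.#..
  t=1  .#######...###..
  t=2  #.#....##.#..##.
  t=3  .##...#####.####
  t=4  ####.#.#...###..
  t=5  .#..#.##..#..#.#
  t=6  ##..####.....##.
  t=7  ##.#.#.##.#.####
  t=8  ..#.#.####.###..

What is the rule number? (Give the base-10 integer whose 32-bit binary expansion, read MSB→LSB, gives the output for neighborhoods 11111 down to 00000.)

  nb #####: next=.  (t=1,i=3, bit31=0)
  nb ####.: next=.  (t=1,i=6, bit30=0)
  nb ###.#: next=.  (t=3,i=10, bit29=0)
  nb ###..: next=#  (t=1,i=7, bit28=1)
  nb ##.##: next=#  (t=0,i=4, bit27=1)
  nb ##.#.: next=#  (t=2,i=9, bit26=1)
  nb ##..#: next=.  (t=4,i=14, bit25=0)
  nb ##...: next=#  (t=0,i=7, bit24=1)
  nb #.###: next=#  (t=3,i=12, bit23=1)
  nb #.##.: next=#  (t=0,i=5, bit22=1)
  nb #.#.#: next=.  (t=2,i=0, bit21=0)
  nb #.#..: next=#  (t=0,i=13, bit20=1)
  nb #..##: next=#  (t=2,i=12, bit19=1)
  nb #..#.: next=.  (t=5,i=3, bit18=0)
  nb #...#: next=.  (t=1,i=9, bit17=0)
  nb #....: next=.  (t=0,i=8, bit16=0)
  nb .####: next=#  (t=1,i=2, bit15=1)
  nb .###.: next=.  (t=1,i=12, bit14=0)
  nb .##.#: next=#  (t=0,i=3, bit13=1)
  nb .##..: next=#  (t=0,i=6, bit12=1)
  nb .#.##: next=#  (t=5,i=5, bit11=1)
  nb .#.#.: next=#  (t=0,i=12, bit10=1)
  nb .#..#: next=.  (t=2,i=11, bit9=0)
  nb .#...: next=.  (t=0,i=14, bit8=0)
  nb ..###: next=.  (t=1,i=1, bit7=0)
  nb ..##.: next=#  (t=0,i=2, bit6=1)
  nb ..#.#: next=#  (t=0,i=11, bit5=1)
  nb ..#..: next=.  (t=5,i=10, bit4=0)
  nb ...##: next=#  (t=0,i=1, bit3=1)
  nb ...#.: next=.  (t=0,i=10, bit2=0)
  nb ....#: next=.  (t=0,i=0, bit1=0)
  nb .....: next=#  (t=6,i=10, bit0=1)
  bits 00011101110110001011110001101001 = 500743273

500743273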